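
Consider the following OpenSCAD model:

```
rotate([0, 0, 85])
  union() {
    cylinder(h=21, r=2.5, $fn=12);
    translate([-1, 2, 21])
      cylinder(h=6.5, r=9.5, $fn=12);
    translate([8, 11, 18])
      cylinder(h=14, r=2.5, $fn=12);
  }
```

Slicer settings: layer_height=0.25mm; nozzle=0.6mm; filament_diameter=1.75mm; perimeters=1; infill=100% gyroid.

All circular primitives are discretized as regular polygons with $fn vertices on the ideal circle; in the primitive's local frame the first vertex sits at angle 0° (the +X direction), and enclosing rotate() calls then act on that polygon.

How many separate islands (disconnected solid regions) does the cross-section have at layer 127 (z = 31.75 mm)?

At z = 31.75 mm: the cylinder is absent (z outside [0, 21]); the cylinder at (-1, 2) does not reach this height (z outside [21, 27.5]); the r=2.5 cylinder at (8, 11) gives a regular 12-gon of circumradius 2.5 (constant along its height); Taking the union: only the r=2.5 cylinder at (8, 11) is present, so the union is just that shape — 1 connected region; (whole slice rotated 85° about Z — lengths, areas and connectivity unchanged). Overall, the cross-section is a single solid region. Island count = 1.

1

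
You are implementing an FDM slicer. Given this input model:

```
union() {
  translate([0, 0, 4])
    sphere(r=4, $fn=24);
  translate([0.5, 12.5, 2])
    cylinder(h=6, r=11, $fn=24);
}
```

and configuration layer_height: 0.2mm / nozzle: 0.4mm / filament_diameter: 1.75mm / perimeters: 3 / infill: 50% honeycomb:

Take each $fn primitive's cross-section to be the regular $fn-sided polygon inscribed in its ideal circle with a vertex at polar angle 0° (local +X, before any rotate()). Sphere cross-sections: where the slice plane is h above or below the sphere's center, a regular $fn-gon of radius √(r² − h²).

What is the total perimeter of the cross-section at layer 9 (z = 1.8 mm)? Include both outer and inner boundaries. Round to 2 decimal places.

20.93 mm

At z = 1.8 mm: the r=4 sphere slices to a regular 24-gon of circumradius 3.341 (√(r²−h²) with h=2.2 from center) (perimeter = 2·24·3.341·sin(180°/24) = 20.93 mm); the cylinder at (0.5, 12.5) is not intersected at this z (z outside [2, 8]); Taking the union: only the r=4 sphere is present, so the union is just that shape — boundary = 20.93 mm. Overall, the cross-section is a single solid region. Total boundary length (outer) = 20.93 mm.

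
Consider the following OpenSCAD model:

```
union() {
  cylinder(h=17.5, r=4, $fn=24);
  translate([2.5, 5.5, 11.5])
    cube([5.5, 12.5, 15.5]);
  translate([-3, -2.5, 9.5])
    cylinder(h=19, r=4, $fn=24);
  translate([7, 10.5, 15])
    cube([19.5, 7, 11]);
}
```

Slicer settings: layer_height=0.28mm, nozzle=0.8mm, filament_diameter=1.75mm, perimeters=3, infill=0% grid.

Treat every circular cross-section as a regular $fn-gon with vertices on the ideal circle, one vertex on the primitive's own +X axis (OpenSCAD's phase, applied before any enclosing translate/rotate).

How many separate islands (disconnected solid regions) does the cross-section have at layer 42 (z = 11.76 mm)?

2

At z = 11.76 mm: the r=4 cylinder gives a regular 24-gon of circumradius 4 (constant along its height); the 5.5×12.5 cube at (2.5, 5.5) contributes its full rectangle; the r=4 cylinder at (-3, -2.5) contributes a regular 24-gon of circumradius 4; the cube at (7, 10.5) is not intersected at this z (z outside [15, 26]); Merging all regions: the regions partially overlap (shared area 19.93 mm²), so overlapping operands fuse into one piece — 2 connected regions. Overall, the cross-section has 2 separate islands. Island count = 2.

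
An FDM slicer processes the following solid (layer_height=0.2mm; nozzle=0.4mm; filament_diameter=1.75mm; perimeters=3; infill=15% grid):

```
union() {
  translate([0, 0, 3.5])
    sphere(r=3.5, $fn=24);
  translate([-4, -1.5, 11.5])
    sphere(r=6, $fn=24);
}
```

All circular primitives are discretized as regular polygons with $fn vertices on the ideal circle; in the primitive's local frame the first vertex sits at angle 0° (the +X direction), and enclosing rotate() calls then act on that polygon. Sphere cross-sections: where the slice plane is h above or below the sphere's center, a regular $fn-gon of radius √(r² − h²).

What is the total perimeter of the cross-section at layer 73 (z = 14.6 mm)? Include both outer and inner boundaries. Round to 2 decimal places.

At z = 14.6 mm: the sphere does not reach this height (|z−center|=11.100 > r=3.5); the r=6 sphere at (-4, -1.5) contributes a regular 24-gon of circumradius √(6²−3.1²) = 5.137 (perimeter = 2·24·5.137·sin(180°/24) = 32.19 mm); Taking the union: only the r=6 sphere at (-4, -1.5) is present, so the union is just that shape — boundary = 32.19 mm. Overall, the cross-section is a single solid region. Total boundary length (outer) = 32.19 mm.

32.19 mm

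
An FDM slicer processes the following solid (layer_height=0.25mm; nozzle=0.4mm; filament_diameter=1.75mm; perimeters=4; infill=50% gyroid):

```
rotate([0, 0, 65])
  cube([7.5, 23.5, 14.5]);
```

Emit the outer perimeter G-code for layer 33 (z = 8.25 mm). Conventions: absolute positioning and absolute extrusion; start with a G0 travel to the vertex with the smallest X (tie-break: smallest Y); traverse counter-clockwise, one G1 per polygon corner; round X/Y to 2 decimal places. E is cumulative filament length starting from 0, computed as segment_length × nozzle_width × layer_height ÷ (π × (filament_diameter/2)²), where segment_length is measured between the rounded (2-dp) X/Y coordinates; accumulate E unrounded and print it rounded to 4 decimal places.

At z = 8.25 mm: the cube is present — its section is the full 7.5×23.5 rectangle; (rotated 65° about Z; rotation is an isometry so areas/perimeters/island counts are preserved). The outline is a single polygon with 4 vertices. Extrusion per mm of travel: 0.4 × 0.25 / (π × 0.875²) = 0.041575. Accumulating E over each segment gives final E = 2.5780.

G0 X-21.30 Y9.93 Z8.25
G1 X0.00 Y0.00 E0.9771
G1 X3.17 Y6.80 E1.2890
G1 X-18.13 Y16.73 E2.2660
G1 X-21.30 Y9.93 E2.5780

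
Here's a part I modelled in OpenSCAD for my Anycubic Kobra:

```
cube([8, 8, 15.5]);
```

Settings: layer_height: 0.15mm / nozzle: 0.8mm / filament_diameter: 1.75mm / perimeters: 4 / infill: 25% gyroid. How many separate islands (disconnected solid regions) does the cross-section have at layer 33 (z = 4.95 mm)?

At z = 4.95 mm: the cube (footprint 8×8) is included at this height. Overall, the cross-section is a single solid region. Island count = 1.

1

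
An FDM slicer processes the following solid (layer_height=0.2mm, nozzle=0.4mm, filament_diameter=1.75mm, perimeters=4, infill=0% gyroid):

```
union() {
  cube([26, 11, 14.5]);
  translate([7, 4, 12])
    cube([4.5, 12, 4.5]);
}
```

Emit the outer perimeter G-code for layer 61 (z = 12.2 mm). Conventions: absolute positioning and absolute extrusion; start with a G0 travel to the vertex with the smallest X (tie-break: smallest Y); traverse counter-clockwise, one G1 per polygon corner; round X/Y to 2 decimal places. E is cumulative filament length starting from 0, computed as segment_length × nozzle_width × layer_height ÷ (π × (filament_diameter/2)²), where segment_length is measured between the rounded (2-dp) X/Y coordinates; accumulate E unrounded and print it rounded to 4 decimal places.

At z = 12.2 mm: the 26×11 cube contributes its full rectangle; the 4.5×12 cube at (7, 4) contributes its full rectangle; Merging all regions: the regions partially overlap (shared area 31.50 mm²), so overlapping operands fuse into one piece — 1 connected region. The outline is a single polygon with 8 vertices. Extrusion per mm of travel: 0.4 × 0.2 / (π × 0.875²) = 0.033260. Accumulating E over each segment gives final E = 2.7939.

G0 X0.00 Y0.00 Z12.20
G1 X26.00 Y0.00 E0.8648
G1 X26.00 Y11.00 E1.2306
G1 X11.50 Y11.00 E1.7129
G1 X11.50 Y16.00 E1.8792
G1 X7.00 Y16.00 E2.0289
G1 X7.00 Y11.00 E2.1952
G1 X0.00 Y11.00 E2.4280
G1 X0.00 Y0.00 E2.7939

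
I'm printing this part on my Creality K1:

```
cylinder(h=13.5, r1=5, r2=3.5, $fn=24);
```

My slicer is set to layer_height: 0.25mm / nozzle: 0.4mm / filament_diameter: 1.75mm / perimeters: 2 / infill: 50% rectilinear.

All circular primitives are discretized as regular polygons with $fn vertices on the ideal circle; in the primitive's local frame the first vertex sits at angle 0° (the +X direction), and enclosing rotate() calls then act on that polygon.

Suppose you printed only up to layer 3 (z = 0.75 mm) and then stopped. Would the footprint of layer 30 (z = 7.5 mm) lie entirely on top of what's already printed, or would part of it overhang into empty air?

Compare the two slices. At z = 0.75: the cone: at t=0.056 of its height the radius interpolates to r₁+(r₂−r₁)t = 4.917, giving a regular 24-gon of that circumradius (area = (24/2)·4.917²·sin(360°/24) = 75.08 mm²). At z = 7.5: the cone: at t=0.556 of its height the radius interpolates to r₁+(r₂−r₁)t = 4.167, giving a regular 24-gon of that circumradius (area = (24/2)·4.167²·sin(360°/24) = 53.92 mm²). Checking containment: the cross-section at z = 7.5 is a subset of the cross-section at z = 0.75.

entirely on top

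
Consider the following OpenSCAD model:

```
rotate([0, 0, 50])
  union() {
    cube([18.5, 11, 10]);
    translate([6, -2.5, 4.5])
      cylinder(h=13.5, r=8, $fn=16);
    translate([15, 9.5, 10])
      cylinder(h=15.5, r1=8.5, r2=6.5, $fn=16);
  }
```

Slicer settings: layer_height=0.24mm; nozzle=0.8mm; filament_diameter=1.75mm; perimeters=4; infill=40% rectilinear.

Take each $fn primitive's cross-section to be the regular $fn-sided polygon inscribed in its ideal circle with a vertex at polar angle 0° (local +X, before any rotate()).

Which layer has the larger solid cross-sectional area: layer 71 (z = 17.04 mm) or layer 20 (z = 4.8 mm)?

Layer 71 (z = 17.04): the cube is not intersected at this z (z outside [0, 10]); the cylinder at (6, -2.5): section is a regular 16-gon, circumradius r=8 (area = (16/2)·8.000²·sin(360°/16) = 195.93 mm²); the cone at (15, 9.5): at t=0.454 of its height the radius interpolates to r₁+(r₂−r₁)t = 7.592, giving a regular 16-gon of that circumradius (area = (16/2)·7.592²·sin(360°/16) = 176.44 mm²); Combining (union): the regions partially overlap — summed areas 372.37 mm² minus the doubly-counted overlap 0.94 mm² gives 371.44 mm² — area = 371.44 mm²; (whole slice rotated 50° about Z — lengths, areas and connectivity unchanged). So its area = 371.44 mm². Layer 20 (z = 4.8): the 18.5×11 cube contributes its full rectangle (area 203.50 mm²); the r=8 cylinder at (6, -2.5) contributes a regular 16-gon of circumradius 8 (area = (16/2)·8.000²·sin(360°/16) = 195.93 mm²); the cone at (15, 9.5) does not reach this height (z outside [10, 25.5]); Taking the union: the regions partially overlap — summed areas 399.43 mm² minus the doubly-counted overlap 56.95 mm² gives 342.48 mm² — area = 342.48 mm²; (whole slice rotated 50° about Z — lengths, areas and connectivity unchanged). So its area = 342.48 mm². Layer 71 is larger (371.44 vs 342.48 mm²).

layer 71 (z = 17.04 mm)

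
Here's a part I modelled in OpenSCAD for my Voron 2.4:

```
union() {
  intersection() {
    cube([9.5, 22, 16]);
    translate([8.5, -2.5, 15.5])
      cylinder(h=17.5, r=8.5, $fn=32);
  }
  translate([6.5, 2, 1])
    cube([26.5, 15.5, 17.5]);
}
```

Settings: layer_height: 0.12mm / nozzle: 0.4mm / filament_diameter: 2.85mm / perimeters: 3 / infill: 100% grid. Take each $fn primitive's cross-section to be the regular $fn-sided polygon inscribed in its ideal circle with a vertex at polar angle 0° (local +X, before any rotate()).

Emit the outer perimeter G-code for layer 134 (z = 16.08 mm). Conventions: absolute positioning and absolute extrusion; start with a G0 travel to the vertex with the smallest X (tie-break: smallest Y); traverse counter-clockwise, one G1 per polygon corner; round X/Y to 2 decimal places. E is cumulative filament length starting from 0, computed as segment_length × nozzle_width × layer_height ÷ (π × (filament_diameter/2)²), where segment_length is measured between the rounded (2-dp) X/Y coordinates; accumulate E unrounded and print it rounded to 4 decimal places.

G0 X6.50 Y2.00 Z16.08
G1 X33.00 Y2.00 E0.1994
G1 X33.00 Y17.50 E0.3160
G1 X6.50 Y17.50 E0.5154
G1 X6.50 Y2.00 E0.6320

At z = 16.08 mm: the cube is not intersected at this z (z outside [0, 16]); the r=8.5 cylinder at (8.5, -2.5) contributes a regular 32-gon of circumradius 8.5; Keeping only the common overlap: at least one operand is absent at this height, so nothing remains; the cube at (6.5, 2) (footprint 26.5×15.5) is included at this height; Merging all regions: only the 26.5×15.5 cube at (6.5, 2) is present, so the union is just that shape — 1 connected region. The outline is a single polygon with 4 vertices. Extrusion per mm of travel: 0.4 × 0.12 / (π × 1.425²) = 0.007524. Accumulating E over each segment gives final E = 0.6320.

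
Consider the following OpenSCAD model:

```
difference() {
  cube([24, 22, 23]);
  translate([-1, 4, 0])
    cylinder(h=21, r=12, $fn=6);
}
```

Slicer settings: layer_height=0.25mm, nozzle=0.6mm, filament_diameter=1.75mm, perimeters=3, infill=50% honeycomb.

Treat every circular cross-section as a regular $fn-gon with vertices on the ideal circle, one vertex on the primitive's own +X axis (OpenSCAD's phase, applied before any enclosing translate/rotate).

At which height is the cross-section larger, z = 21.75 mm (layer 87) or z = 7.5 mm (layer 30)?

layer 87 (z = 21.75 mm)

Layer 87 (z = 21.75): the 24×22 cube contributes its full rectangle (area 528.00 mm²); the cylinder at (-1, 4) is absent (z outside [0, 21]); Taking the first minus the rest: none of the subtracted shapes is present at this height, so the 24×22 cube is unchanged — area = 528.00 mm². So its area = 528.00 mm². Layer 30 (z = 7.5): the cube (footprint 24×22) is included at this height (area 528.00 mm²); the cylinder at (-1, 4): section is a regular 6-gon, circumradius r=12 (area = (6/2)·12.000²·sin(360°/6) = 374.12 mm²); After the difference (first − rest): starting from the 24×22 cube (528.00 mm²), the r=12 cylinder at (-1, 4) partially overlaps it — only the 122.52 mm² overlap (of its 374.12 mm²) is removed, clipping the outline — area = 405.48 mm². So its area = 405.48 mm². Layer 87 is larger (528.00 vs 405.48 mm²).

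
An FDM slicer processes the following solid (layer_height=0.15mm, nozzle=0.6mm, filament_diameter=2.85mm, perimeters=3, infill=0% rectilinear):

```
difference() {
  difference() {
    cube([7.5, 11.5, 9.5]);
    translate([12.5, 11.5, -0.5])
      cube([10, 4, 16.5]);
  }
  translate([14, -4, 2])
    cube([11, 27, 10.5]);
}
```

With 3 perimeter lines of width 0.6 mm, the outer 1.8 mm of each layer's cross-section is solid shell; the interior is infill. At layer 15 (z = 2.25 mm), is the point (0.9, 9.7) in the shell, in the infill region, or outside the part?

At z = 2.25 mm: the 7.5×11.5 cube contributes its full rectangle; the cube at (12.5, 11.5) (footprint 10×4) is included at this height; After the difference (first − rest): starting from the 7.5×11.5 cube, the 10×4 cube at (12.5, 11.5) misses the remaining region (no effect) — 1 connected region; the 11×27 cube at (14, -4) contributes its full rectangle; Subtracting the remaining from the first: starting from that combined region, the 11×27 cube at (14, -4) misses the remaining region (no effect) — 1 connected region. Overall, the cross-section is a single solid region. The nearest boundary edge runs (0.00, 0.00)→(0.00, 11.50); distance from the point to it = 0.90 mm. The point is inside the cross-section, 0.90 mm from the nearest boundary — within the 1.8 mm shell band (3 × 0.6).

shell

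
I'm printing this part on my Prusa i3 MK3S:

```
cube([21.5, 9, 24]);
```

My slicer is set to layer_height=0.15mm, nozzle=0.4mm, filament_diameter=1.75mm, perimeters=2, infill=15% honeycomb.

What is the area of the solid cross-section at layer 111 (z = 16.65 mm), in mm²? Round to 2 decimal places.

193.50 mm²

At z = 16.65 mm: the cube is present — its section is the full 21.5×9 rectangle (area 193.50 mm²). Overall, the cross-section is a single solid region. Net area = 193.50 mm².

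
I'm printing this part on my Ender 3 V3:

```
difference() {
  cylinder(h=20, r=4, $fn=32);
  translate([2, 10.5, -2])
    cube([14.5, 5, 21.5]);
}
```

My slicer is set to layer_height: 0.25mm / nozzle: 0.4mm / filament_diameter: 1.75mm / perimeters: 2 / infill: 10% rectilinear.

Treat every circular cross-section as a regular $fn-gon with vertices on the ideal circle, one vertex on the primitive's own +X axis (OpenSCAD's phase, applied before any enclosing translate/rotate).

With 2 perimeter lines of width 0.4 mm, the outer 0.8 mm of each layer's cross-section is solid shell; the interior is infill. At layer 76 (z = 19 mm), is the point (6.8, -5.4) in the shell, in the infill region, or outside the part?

At z = 19 mm: the r=4 cylinder contributes a regular 32-gon of circumradius 4; the 14.5×5 cube at (2, 10.5) contributes its full rectangle; After the difference (first − rest): starting from the r=4 cylinder, the 14.5×5 cube at (2, 10.5) misses the remaining region (no effect) — 1 connected region. Overall, the cross-section is a single solid region. The nearest boundary edge runs (3.33, -2.22)→(2.83, -2.83); distance from the point to it = 4.70 mm. The point is not inside any of the regions above, so it lies outside the cross-section (4.70 mm from the nearest boundary).

outside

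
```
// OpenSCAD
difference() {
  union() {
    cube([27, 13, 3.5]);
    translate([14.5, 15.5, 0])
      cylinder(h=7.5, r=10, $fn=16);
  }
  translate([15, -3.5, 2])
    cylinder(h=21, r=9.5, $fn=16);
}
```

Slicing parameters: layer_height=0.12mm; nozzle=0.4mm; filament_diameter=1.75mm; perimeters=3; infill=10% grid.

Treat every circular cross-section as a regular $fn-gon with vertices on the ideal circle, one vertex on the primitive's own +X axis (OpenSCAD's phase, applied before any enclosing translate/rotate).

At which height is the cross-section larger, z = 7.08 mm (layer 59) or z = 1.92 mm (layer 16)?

Layer 59 (z = 7.08): the cube is absent (z outside [0, 3.5]); the r=10 cylinder at (14.5, 15.5) contributes a regular 16-gon of circumradius 10 (area = (16/2)·10.000²·sin(360°/16) = 306.15 mm²); Taking the union: only the r=10 cylinder at (14.5, 15.5) is present, so the union is just that shape — area = 306.15 mm²; the r=9.5 cylinder at (15, -3.5) contributes a regular 16-gon of circumradius 9.5 (area = (16/2)·9.500²·sin(360°/16) = 276.30 mm²); Taking the first minus the rest: starting from that combined region (306.15 mm²), the r=9.5 cylinder at (15, -3.5) partially overlaps it — only the 0.60 mm² overlap (of its 276.30 mm²) is removed, clipping the outline — area = 305.54 mm². So its area = 305.54 mm². Layer 16 (z = 1.92): the cube (footprint 27×13) is included at this height (area 351.00 mm²); the r=10 cylinder at (14.5, 15.5) gives a regular 16-gon of circumradius 10 (constant along its height) (area = (16/2)·10.000²·sin(360°/16) = 306.15 mm²); Merging all regions: the regions partially overlap — summed areas 657.15 mm² minus the doubly-counted overlap 104.32 mm² gives 552.83 mm² — area = 552.83 mm²; the cylinder at (15, -3.5) does not reach this height (z outside [2, 23]); Taking the first minus the rest: none of the subtracted shapes is present at this height, so the result so far is unchanged — area = 552.83 mm². So its area = 552.83 mm². Layer 16 is larger (552.83 vs 305.54 mm²).

layer 16 (z = 1.92 mm)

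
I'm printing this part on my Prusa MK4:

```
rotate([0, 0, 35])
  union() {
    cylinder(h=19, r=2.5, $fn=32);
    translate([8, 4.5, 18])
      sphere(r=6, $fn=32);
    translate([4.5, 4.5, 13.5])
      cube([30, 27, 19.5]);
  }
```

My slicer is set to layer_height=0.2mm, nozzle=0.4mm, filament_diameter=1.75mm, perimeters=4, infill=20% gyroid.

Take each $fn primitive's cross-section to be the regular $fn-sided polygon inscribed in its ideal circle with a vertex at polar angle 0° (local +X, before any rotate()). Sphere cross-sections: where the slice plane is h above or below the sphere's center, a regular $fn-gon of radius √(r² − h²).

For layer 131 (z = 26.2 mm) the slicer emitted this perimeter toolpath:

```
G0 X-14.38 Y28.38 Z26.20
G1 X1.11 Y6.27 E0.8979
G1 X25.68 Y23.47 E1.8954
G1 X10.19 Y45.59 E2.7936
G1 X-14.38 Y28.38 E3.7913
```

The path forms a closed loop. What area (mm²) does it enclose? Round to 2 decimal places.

Apply the shoelace formula to the sequence of (X, Y) vertices; enclosed area = 809.87 mm².

809.87 mm²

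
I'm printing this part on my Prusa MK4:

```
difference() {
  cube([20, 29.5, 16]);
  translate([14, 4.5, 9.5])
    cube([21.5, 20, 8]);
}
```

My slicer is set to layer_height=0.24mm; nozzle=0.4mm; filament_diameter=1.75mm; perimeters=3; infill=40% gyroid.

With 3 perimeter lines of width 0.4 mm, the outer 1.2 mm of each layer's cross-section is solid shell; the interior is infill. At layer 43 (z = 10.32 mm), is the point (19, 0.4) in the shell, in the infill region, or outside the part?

shell

At z = 10.32 mm: the cube is present — its section is the full 20×29.5 rectangle; the 21.5×20 cube at (14, 4.5) contributes its full rectangle; Taking the first minus the rest: starting from the 20×29.5 cube, the 21.5×20 cube at (14, 4.5) partially overlaps it — only the 120.00 mm² overlap (of its 430.00 mm²) is removed, clipping the outline — 1 connected region. Overall, the cross-section is a single solid region. The nearest boundary edge runs (20.00, 0.00)→(0.00, 0.00); distance from the point to it = 0.40 mm. The point is inside the cross-section, 0.40 mm from the nearest boundary — within the 1.2 mm shell band (3 × 0.4).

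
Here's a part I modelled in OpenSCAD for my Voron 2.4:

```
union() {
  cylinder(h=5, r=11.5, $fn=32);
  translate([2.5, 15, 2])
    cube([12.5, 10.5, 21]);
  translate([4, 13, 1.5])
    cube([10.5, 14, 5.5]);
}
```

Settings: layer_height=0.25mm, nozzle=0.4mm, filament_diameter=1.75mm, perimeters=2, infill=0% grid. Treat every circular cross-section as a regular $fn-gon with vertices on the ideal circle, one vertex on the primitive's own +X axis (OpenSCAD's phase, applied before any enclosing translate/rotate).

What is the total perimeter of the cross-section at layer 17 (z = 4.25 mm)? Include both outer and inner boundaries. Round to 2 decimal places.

At z = 4.25 mm: the cylinder: section is a regular 32-gon, circumradius r=11.5 (perimeter = 2·32·11.500·sin(180°/32) = 72.14 mm); the 12.5×10.5 cube at (2.5, 15) contributes its full rectangle (perimeter 46.00 mm); the cube at (4, 13) is present — its section is the full 10.5×14 rectangle (perimeter 49.00 mm); Taking the union: the regions partially overlap (shared area 110.25 mm²), so the edge portions inside another operand are dropped and the merged outline is re-measured after clipping — boundary = 125.14 mm. Overall, the cross-section has 2 separate islands. Total boundary length (outer) = 125.14 mm.

125.14 mm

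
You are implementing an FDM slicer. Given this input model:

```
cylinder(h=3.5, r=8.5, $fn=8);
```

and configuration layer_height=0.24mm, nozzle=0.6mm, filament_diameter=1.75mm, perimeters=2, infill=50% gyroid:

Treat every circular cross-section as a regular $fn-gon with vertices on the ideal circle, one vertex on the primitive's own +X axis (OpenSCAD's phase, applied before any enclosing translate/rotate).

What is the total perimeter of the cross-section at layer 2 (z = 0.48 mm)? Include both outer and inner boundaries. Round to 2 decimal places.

At z = 0.48 mm: the cylinder: section is a regular 8-gon, circumradius r=8.5 (perimeter = 2·8·8.500·sin(180°/8) = 52.04 mm). Overall, the cross-section is a single solid region. Total boundary length (outer) = 52.04 mm.

52.04 mm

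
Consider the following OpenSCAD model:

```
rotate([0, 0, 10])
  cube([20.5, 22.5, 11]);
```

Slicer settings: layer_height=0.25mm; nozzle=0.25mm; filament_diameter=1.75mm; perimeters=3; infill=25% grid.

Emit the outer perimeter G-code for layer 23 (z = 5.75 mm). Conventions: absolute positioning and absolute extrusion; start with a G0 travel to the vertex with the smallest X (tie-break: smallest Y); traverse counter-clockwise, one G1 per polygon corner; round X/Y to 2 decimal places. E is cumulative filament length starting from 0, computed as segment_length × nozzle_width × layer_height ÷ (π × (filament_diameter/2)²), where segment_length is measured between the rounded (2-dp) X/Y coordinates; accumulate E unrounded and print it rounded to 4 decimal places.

At z = 5.75 mm: the cube (footprint 20.5×22.5) is included at this height; (rotated 10° about Z; rotation is an isometry so areas/perimeters/island counts are preserved). The outline is a single polygon with 4 vertices. Extrusion per mm of travel: 0.25 × 0.25 / (π × 0.875²) = 0.025984. Accumulating E over each segment gives final E = 2.2349.

G0 X-3.91 Y22.16 Z5.75
G1 X0.00 Y0.00 E0.5847
G1 X20.19 Y3.56 E1.1174
G1 X16.28 Y25.72 E1.7021
G1 X-3.91 Y22.16 E2.2349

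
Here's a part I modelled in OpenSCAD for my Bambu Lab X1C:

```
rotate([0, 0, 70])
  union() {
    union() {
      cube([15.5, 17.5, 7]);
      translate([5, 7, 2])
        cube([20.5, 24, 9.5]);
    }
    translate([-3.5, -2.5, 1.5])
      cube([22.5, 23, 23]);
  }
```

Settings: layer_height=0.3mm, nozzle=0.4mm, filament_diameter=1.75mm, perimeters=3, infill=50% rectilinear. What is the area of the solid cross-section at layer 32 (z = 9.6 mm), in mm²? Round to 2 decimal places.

At z = 9.6 mm: the cube does not reach this height (z outside [0, 7]); the 20.5×24 cube at (5, 7) contributes its full rectangle (area 492.00 mm²); Combining (union): only the 20.5×24 cube at (5, 7) is present, so the union is just that shape — area = 492.00 mm²; the cube at (-3.5, -2.5) is present — its section is the full 22.5×23 rectangle (area 517.50 mm²); Taking the union: the regions partially overlap — summed areas 1009.50 mm² minus the doubly-counted overlap 189.00 mm² gives 820.50 mm² — area = 820.50 mm²; (whole slice rotated 70° about Z — lengths, areas and connectivity unchanged). Overall, the cross-section is a single solid region. Net area = 820.50 mm².

820.50 mm²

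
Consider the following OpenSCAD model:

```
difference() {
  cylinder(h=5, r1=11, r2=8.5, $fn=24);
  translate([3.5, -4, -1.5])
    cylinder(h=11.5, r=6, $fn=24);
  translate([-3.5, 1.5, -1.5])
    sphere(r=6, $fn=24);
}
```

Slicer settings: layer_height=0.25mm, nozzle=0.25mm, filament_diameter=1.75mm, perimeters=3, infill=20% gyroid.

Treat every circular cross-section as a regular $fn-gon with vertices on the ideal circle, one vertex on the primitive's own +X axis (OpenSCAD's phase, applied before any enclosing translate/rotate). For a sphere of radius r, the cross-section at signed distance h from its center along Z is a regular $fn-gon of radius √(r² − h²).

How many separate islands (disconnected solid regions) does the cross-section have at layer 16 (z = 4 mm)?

At z = 4 mm: the cone (r1=11→r2=8.5) has section circumradius 9.000 here — a regular 24-gon; the r=6 cylinder at (3.5, -4) gives a regular 24-gon of circumradius 6 (constant along its height); the r=6 sphere at (-3.5, 1.5) slices to a regular 24-gon of circumradius 2.398 (√(r²−h²) with h=5.5 from center); Taking the first minus the rest: starting from the cone, the r=6 cylinder at (3.5, -4) partially overlaps it — only the 90.54 mm² overlap (of its 111.81 mm²) is removed, clipping the outline; the r=6 sphere at (-3.5, 1.5) lies wholly inside it (removes its full 17.86 mm² and its 15.02 mm outline becomes a hole wall) — 1 connected region with 1 hole. Overall, the cross-section is one region with 1 hole. Island count = 1.

1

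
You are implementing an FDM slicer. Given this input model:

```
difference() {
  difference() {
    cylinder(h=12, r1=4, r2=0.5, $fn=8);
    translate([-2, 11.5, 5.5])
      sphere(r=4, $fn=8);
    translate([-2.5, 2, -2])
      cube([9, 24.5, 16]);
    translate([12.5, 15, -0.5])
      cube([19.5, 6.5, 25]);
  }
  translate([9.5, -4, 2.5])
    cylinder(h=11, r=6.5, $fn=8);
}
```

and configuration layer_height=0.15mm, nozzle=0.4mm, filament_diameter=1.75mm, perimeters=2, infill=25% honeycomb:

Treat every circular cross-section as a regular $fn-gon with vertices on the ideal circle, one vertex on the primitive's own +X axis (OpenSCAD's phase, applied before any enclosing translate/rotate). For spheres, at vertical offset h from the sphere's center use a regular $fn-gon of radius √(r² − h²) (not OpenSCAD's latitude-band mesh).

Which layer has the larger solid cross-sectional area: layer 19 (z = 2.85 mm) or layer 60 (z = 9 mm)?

layer 19 (z = 2.85 mm)

Layer 19 (z = 2.85): the cone: at t=0.238 of its height the radius interpolates to r₁+(r₂−r₁)t = 3.169, giving a regular 8-gon of that circumradius (area = (8/2)·3.169²·sin(360°/8) = 28.40 mm²); the r=4 sphere at (-2, 11.5) contributes a regular 8-gon of circumradius √(4²−2.65²) = 2.996 (area = (8/2)·2.996²·sin(360°/8) = 25.39 mm²); the cube at (-2.5, 2) (footprint 9×24.5) is included at this height (area 220.50 mm²); the cube at (12.5, 15) (footprint 19.5×6.5) is included at this height (area 126.75 mm²); After the difference (first − rest): starting from the cone (28.40 mm²), the r=4 sphere at (-2, 11.5) misses the remaining region (no effect); the 9×24.5 cube at (-2.5, 2) partially overlaps it — only the 3.18 mm² overlap (of its 220.50 mm²) is removed, clipping the outline; the 19.5×6.5 cube at (12.5, 15) misses the remaining region (no effect) — area = 25.22 mm²; the cylinder at (9.5, -4): section is a regular 8-gon, circumradius r=6.5 (area = (8/2)·6.500²·sin(360°/8) = 119.50 mm²); After the difference (first − rest): starting from that combined region (25.22 mm²), the r=6.5 cylinder at (9.5, -4) misses the remaining region (no effect) — area = 25.22 mm². So its area = 25.22 mm². Layer 60 (z = 9): the cone contributes a regular 8-gon of circumradius 1.375 (interpolated between r1=4 and r2=0.5 at t=0.750) (area = (8/2)·1.375²·sin(360°/8) = 5.35 mm²); the r=4 sphere at (-2, 11.5) slices to a regular 8-gon of circumradius 1.936 (√(r²−h²) with h=3.5 from center) (area = (8/2)·1.936²·sin(360°/8) = 10.61 mm²); the 9×24.5 cube at (-2.5, 2) contributes its full rectangle (area 220.50 mm²); the cube at (12.5, 15) (footprint 19.5×6.5) is included at this height (area 126.75 mm²); Taking the first minus the rest: starting from the cone (5.35 mm²), the r=4 sphere at (-2, 11.5) misses the remaining region (no effect); the 9×24.5 cube at (-2.5, 2) misses the remaining region (no effect); the 19.5×6.5 cube at (12.5, 15) misses the remaining region (no effect) — area = 5.35 mm²; the cylinder at (9.5, -4): section is a regular 8-gon, circumradius r=6.5 (area = (8/2)·6.500²·sin(360°/8) = 119.50 mm²); After the difference (first − rest): starting from that combined region (5.35 mm²), the r=6.5 cylinder at (9.5, -4) misses the remaining region (no effect) — area = 5.35 mm². So its area = 5.35 mm². Layer 19 is larger (25.22 vs 5.35 mm²).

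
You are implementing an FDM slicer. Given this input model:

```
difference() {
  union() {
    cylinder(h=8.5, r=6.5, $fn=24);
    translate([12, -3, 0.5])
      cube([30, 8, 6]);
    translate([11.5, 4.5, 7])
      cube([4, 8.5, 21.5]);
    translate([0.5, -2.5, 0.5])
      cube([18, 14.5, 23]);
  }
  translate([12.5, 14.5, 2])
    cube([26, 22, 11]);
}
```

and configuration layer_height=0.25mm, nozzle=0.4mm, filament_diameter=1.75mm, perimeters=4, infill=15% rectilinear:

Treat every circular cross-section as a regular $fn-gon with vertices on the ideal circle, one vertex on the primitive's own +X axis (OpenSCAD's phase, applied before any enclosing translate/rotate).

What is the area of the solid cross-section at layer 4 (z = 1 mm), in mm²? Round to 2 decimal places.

At z = 1 mm: the r=6.5 cylinder contributes a regular 24-gon of circumradius 6.5 (area = (24/2)·6.500²·sin(360°/24) = 131.22 mm²); the 30×8 cube at (12, -3) contributes its full rectangle (area 240.00 mm²); the cube at (11.5, 4.5) does not reach this height (z outside [7, 28.5]); the cube at (0.5, -2.5) (footprint 18×14.5) is included at this height (area 261.00 mm²); Merging all regions: the regions partially overlap — summed areas 632.22 mm² minus the doubly-counted overlap 92.82 mm² gives 539.41 mm² — area = 539.41 mm²; the cube at (12.5, 14.5) does not reach this height (z outside [2, 13]); After the difference (first − rest): none of the subtracted shapes is present at this height, so that combined region is unchanged — area = 539.41 mm². Overall, the cross-section is a single solid region. Net area = 539.41 mm².

539.41 mm²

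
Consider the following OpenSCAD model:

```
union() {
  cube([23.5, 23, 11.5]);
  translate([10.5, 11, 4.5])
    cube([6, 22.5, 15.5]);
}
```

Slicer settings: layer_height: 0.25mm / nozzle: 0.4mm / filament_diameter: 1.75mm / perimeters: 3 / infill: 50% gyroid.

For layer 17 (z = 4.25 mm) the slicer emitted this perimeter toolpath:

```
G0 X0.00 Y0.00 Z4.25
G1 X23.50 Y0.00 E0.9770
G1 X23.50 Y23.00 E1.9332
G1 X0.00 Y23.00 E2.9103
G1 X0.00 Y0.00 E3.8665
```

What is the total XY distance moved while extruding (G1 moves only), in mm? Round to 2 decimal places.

Sum the Euclidean lengths of each G1 segment: total = 93.00 mm.

93.00 mm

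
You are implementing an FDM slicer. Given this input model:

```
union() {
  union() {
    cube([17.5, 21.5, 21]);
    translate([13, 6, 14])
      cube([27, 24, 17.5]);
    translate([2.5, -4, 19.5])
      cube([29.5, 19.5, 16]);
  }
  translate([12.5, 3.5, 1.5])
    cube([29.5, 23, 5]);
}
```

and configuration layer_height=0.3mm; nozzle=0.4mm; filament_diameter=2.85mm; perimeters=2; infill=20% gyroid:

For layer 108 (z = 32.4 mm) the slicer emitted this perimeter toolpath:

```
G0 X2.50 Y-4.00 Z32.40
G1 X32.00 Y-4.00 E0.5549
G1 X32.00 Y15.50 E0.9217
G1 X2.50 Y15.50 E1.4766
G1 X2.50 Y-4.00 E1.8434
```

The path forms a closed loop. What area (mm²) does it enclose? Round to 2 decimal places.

575.25 mm²

Apply the shoelace formula to the sequence of (X, Y) vertices; enclosed area = 575.25 mm².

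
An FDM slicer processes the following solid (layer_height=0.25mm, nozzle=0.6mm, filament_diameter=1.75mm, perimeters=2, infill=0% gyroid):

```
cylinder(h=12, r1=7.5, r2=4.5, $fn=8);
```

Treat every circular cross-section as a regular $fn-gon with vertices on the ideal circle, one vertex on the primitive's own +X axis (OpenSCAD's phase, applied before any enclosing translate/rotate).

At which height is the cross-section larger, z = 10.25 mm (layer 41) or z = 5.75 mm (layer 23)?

Layer 41 (z = 10.25): the cone (r1=7.5→r2=4.5) has section circumradius 4.938 here — a regular 8-gon (area = (8/2)·4.938²·sin(360°/8) = 68.95 mm²). So its area = 68.95 mm². Layer 23 (z = 5.75): the cone (r1=7.5→r2=4.5) has section circumradius 6.062 here — a regular 8-gon (area = (8/2)·6.062²·sin(360°/8) = 103.96 mm²). So its area = 103.96 mm². Layer 23 is larger (103.96 vs 68.95 mm²).

layer 23 (z = 5.75 mm)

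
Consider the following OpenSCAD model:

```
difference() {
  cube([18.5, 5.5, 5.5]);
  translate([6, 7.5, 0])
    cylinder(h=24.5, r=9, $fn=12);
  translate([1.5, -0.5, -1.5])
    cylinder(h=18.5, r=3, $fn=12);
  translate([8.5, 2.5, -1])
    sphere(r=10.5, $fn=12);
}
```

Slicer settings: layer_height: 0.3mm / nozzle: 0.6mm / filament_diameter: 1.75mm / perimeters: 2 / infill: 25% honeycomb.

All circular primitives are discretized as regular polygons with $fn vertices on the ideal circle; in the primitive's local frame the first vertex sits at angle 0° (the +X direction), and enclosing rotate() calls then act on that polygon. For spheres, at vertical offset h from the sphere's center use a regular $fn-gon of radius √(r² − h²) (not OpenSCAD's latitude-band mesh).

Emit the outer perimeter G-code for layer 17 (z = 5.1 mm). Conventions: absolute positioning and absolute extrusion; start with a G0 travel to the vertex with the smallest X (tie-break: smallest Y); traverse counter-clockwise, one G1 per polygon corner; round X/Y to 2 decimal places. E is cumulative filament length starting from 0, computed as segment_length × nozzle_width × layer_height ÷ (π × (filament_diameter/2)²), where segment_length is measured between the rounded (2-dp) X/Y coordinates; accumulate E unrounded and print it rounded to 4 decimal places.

G0 X16.24 Y5.50 Z5.10
G1 X17.05 Y2.50 E0.2325
G1 X16.38 Y0.00 E0.4262
G1 X18.50 Y0.00 E0.5849
G1 X18.50 Y5.50 E0.9965
G1 X16.24 Y5.50 E1.1656

At z = 5.1 mm: the cube (footprint 18.5×5.5) is included at this height; the cylinder at (6, 7.5): section is a regular 12-gon, circumradius r=9; the r=3 cylinder at (1.5, -0.5) contributes a regular 12-gon of circumradius 3; the r=10.5 sphere at (8.5, 2.5) contributes a regular 12-gon of circumradius √(10.5²−6.1²) = 8.546; Taking the first minus the rest: starting from the 18.5×5.5 cube, the r=9 cylinder at (6, 7.5) partially overlaps it — only the 71.48 mm² overlap (of its 243.00 mm²) is removed, clipping the outline; the r=3 cylinder at (1.5, -0.5) partially overlaps it — only the 0.73 mm² overlap (of its 27.00 mm²) is removed, clipping the outline; the r=10.5 sphere at (8.5, 2.5) partially overlaps it — only the 19.51 mm² overlap (of its 219.12 mm²) is removed, clipping the outline — 1 connected region. The outline is a single polygon with 5 vertices. Extrusion per mm of travel: 0.6 × 0.3 / (π × 0.875²) = 0.074835. Accumulating E over each segment gives final E = 1.1656.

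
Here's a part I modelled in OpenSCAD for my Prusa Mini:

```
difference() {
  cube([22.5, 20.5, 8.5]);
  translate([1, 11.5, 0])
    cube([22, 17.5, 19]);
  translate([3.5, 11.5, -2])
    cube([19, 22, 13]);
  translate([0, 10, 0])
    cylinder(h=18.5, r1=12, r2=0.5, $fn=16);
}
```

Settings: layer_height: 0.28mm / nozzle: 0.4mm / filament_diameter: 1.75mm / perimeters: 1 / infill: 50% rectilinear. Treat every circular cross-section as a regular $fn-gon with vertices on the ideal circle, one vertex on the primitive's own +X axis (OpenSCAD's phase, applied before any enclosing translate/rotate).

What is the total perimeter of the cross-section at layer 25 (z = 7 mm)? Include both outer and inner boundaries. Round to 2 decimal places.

72.89 mm

At z = 7 mm: the cube is present — its section is the full 22.5×20.5 rectangle (perimeter 86.00 mm); the cube at (1, 11.5) is present — its section is the full 22×17.5 rectangle (perimeter 79.00 mm); the cube at (3.5, 11.5) (footprint 19×22) is included at this height (perimeter 82.00 mm); the cone at (0, 10) (r1=12→r2=0.5) has section circumradius 7.649 here — a regular 16-gon (perimeter = 2·16·7.649·sin(180°/16) = 47.75 mm); After the difference (first − rest): starting from the 22.5×20.5 cube, the 22×17.5 cube at (1, 11.5) partially overlaps it — only the 193.50 mm² overlap (of its 385.00 mm²) is removed, clipping the outline; the 19×22 cube at (3.5, 11.5) misses the remaining region (no effect); the cone at (0, 10) partially overlaps it — only the 62.07 mm² overlap (of its 179.10 mm²) is removed, clipping the outline — boundary = 72.89 mm. Overall, the cross-section has 2 separate islands. Total boundary length (outer) = 72.89 mm.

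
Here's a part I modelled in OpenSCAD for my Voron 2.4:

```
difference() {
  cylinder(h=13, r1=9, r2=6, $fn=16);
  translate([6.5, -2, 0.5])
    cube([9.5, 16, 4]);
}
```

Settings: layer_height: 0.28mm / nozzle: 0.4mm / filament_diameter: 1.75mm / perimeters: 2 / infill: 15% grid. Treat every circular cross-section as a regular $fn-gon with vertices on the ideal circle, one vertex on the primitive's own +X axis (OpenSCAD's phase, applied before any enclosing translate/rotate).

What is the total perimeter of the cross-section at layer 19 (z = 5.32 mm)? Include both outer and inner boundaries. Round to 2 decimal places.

At z = 5.32 mm: the cone (r1=9→r2=6) has section circumradius 7.772 here — a regular 16-gon (perimeter = 2·16·7.772·sin(180°/16) = 48.52 mm); the cube at (6.5, -2) does not reach this height (z outside [0.5, 4.5]); After the difference (first − rest): none of the subtracted shapes is present at this height, so the cone is unchanged — boundary = 48.52 mm. Overall, the cross-section is a single solid region. Total boundary length (outer) = 48.52 mm.

48.52 mm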